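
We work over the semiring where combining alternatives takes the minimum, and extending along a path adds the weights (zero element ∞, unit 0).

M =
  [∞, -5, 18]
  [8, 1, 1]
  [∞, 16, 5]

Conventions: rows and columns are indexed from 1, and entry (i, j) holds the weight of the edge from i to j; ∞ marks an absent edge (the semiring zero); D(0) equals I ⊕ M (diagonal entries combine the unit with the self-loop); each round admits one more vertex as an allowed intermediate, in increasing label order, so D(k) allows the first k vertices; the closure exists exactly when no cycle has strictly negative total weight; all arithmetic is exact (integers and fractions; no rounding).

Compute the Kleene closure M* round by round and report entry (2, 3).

D(0):
  [0, -5, 18]
  [8, 0, 1]
  [∞, 16, 0]
D(1):
  [0, -5, 18]
  [8, 0, 1]
  [∞, 16, 0]
D(2):
  [0, -5, -4]
  [8, 0, 1]
  [24, 16, 0]
D(3):
  [0, -5, -4]
  [8, 0, 1]
  [24, 16, 0]
Answer: M*[2][3] = 1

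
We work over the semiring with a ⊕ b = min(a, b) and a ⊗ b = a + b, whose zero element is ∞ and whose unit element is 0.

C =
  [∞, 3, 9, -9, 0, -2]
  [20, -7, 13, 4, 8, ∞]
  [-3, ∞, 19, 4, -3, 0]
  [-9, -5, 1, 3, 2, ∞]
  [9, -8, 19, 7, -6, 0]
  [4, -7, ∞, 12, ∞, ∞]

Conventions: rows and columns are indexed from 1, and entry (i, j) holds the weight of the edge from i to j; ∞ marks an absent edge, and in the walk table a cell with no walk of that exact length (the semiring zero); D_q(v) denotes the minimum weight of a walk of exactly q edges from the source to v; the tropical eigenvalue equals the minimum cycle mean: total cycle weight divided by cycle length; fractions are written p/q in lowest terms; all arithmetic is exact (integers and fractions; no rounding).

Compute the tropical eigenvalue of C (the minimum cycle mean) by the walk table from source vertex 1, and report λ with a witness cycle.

q=0: [0, ∞, ∞, ∞, ∞, ∞]
q=1: [∞, 3, 9, -9, 0, -2]
q=2: [-18, -14, -8, -6, -7, 0]
q=3: [-15, -21, -9, -27, -18, -20]
q=4: [-36, -32, -26, -24, -25, -18]
q=5: [-33, -39, -27, -45, -36, -38]
q=6: [-54, -50, -44, -42, -43, -36]
Optimal cycle mean attained by: cycle 1->4->1, total (-9) + (-9), length 2.
Answer: λ = -9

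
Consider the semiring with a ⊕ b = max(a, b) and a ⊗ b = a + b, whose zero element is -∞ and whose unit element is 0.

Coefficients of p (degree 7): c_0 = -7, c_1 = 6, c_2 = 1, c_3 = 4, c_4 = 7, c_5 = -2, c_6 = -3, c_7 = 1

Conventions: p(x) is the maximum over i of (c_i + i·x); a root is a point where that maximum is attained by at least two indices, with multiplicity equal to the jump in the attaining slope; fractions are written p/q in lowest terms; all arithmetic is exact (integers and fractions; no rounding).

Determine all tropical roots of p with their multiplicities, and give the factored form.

hull edge (i=0, c=-7) to (i=1, c=6): slope 13, span 1
hull edge (i=1, c=6) to (i=4, c=7): slope 1/3, span 3
hull edge (i=4, c=7) to (i=7, c=1): slope -2, span 3
Factored form: p(x) = 1 ⊗ (x ⊕ (-13)) ⊗ (x ⊕ (-1/3)) ⊗ (x ⊕ (-1/3)) ⊗ (x ⊕ (-1/3)) ⊗ (x ⊕ 2) ⊗ (x ⊕ 2) ⊗ (x ⊕ 2)
Answer: roots = -13 (mult 1), -1/3 (mult 3), 2 (mult 3)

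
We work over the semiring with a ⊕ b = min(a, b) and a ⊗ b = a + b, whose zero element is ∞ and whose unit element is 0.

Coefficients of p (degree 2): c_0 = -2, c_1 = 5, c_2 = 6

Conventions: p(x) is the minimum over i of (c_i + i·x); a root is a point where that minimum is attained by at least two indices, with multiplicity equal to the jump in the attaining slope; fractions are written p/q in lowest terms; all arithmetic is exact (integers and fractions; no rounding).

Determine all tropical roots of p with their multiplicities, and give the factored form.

hull edge (i=0, c=-2) to (i=2, c=6): slope 4, span 2
Factored form: p(x) = 6 ⊗ (x ⊕ (-4)) ⊗ (x ⊕ (-4))
Answer: roots = -4 (mult 2)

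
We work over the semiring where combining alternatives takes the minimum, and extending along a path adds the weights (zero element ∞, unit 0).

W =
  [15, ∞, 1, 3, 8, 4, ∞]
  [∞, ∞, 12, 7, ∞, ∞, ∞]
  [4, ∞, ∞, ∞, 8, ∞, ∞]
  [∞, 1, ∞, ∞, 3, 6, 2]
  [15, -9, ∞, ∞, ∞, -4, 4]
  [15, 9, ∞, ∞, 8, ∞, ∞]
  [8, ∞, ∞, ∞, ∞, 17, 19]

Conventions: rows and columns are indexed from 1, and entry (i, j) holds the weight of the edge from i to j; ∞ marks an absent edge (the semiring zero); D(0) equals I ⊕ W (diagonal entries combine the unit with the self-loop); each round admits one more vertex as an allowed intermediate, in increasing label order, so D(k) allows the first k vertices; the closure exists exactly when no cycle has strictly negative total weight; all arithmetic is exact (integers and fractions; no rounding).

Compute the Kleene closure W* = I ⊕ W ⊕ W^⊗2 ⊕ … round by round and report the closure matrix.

D(0):
  [0, ∞, 1, 3, 8, 4, ∞]
  [∞, 0, 12, 7, ∞, ∞, ∞]
  [4, ∞, 0, ∞, 8, ∞, ∞]
  [∞, 1, ∞, 0, 3, 6, 2]
  [15, -9, ∞, ∞, 0, -4, 4]
  [15, 9, ∞, ∞, 8, 0, ∞]
  [8, ∞, ∞, ∞, ∞, 17, 0]
D(1):
  [0, ∞, 1, 3, 8, 4, ∞]
  [∞, 0, 12, 7, ∞, ∞, ∞]
  [4, ∞, 0, 7, 8, 8, ∞]
  [∞, 1, ∞, 0, 3, 6, 2]
  [15, -9, 16, 18, 0, -4, 4]
  [15, 9, 16, 18, 8, 0, ∞]
  [8, ∞, 9, 11, 16, 12, 0]
D(2):
  [0, ∞, 1, 3, 8, 4, ∞]
  [∞, 0, 12, 7, ∞, ∞, ∞]
  [4, ∞, 0, 7, 8, 8, ∞]
  [∞, 1, 13, 0, 3, 6, 2]
  [15, -9, 3, -2, 0, -4, 4]
  [15, 9, 16, 16, 8, 0, ∞]
  [8, ∞, 9, 11, 16, 12, 0]
D(3):
  [0, ∞, 1, 3, 8, 4, ∞]
  [16, 0, 12, 7, 20, 20, ∞]
  [4, ∞, 0, 7, 8, 8, ∞]
  [17, 1, 13, 0, 3, 6, 2]
  [7, -9, 3, -2, 0, -4, 4]
  [15, 9, 16, 16, 8, 0, ∞]
  [8, ∞, 9, 11, 16, 12, 0]
D(4):
  [0, 4, 1, 3, 6, 4, 5]
  [16, 0, 12, 7, 10, 13, 9]
  [4, 8, 0, 7, 8, 8, 9]
  [17, 1, 13, 0, 3, 6, 2]
  [7, -9, 3, -2, 0, -4, 0]
  [15, 9, 16, 16, 8, 0, 18]
  [8, 12, 9, 11, 14, 12, 0]
D(5):
  [0, -3, 1, 3, 6, 2, 5]
  [16, 0, 12, 7, 10, 6, 9]
  [4, -1, 0, 6, 8, 4, 8]
  [10, -6, 6, 0, 3, -1, 2]
  [7, -9, 3, -2, 0, -4, 0]
  [15, -1, 11, 6, 8, 0, 8]
  [8, 5, 9, 11, 14, 10, 0]
D(6):
  [0, -3, 1, 3, 6, 2, 5]
  [16, 0, 12, 7, 10, 6, 9]
  [4, -1, 0, 6, 8, 4, 8]
  [10, -6, 6, 0, 3, -1, 2]
  [7, -9, 3, -2, 0, -4, 0]
  [15, -1, 11, 6, 8, 0, 8]
  [8, 5, 9, 11, 14, 10, 0]
D(7):
  [0, -3, 1, 3, 6, 2, 5]
  [16, 0, 12, 7, 10, 6, 9]
  [4, -1, 0, 6, 8, 4, 8]
  [10, -6, 6, 0, 3, -1, 2]
  [7, -9, 3, -2, 0, -4, 0]
  [15, -1, 11, 6, 8, 0, 8]
  [8, 5, 9, 11, 14, 10, 0]
Answer: W* = [[0, -3, 1, 3, 6, 2, 5], [16, 0, 12, 7, 10, 6, 9], [4, -1, 0, 6, 8, 4, 8], [10, -6, 6, 0, 3, -1, 2], [7, -9, 3, -2, 0, -4, 0], [15, -1, 11, 6, 8, 0, 8], [8, 5, 9, 11, 14, 10, 0]]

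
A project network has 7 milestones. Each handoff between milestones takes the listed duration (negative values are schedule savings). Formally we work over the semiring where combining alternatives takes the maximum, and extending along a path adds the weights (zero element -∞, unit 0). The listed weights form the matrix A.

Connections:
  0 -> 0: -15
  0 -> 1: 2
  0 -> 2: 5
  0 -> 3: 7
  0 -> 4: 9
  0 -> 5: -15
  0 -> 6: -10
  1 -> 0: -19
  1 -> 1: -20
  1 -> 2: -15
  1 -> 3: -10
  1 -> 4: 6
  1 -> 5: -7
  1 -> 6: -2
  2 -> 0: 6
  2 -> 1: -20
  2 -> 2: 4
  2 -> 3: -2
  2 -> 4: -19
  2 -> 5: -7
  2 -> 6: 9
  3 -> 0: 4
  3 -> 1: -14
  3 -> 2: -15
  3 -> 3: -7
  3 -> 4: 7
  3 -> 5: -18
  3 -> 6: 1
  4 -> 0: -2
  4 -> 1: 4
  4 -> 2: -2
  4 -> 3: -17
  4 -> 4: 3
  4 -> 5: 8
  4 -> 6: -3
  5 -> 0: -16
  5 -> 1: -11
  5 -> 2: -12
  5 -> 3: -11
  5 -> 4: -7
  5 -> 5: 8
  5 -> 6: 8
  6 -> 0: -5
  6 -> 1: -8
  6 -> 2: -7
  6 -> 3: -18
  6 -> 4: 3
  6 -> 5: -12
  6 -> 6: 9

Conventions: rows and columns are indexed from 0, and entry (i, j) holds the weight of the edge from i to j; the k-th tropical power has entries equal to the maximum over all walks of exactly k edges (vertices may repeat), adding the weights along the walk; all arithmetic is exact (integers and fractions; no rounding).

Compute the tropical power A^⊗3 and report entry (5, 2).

A^⊗2:
  [11, 13, 9, 3, 14, 17, 14]
  [4, 10, 4, -11, 9, 14, 7]
  [10, 8, 11, 13, 15, 1, 18]
  [5, 11, 9, 11, 13, 15, 10]
  [4, 7, 3, 5, 10, 16, 16]
  [3, 0, 1, -3, 11, 16, 17]
  [4, 7, 2, 2, 12, 11, 18]
A^⊗3:
  [15, 18, 16, 18, 20, 25, 25]
  [10, 13, 9, 11, 16, 22, 22]
  [17, 19, 15, 17, 21, 23, 27]
  [15, 17, 13, 12, 18, 23, 23]
  [11, 14, 9, 11, 19, 24, 25]
  [12, 15, 10, 10, 20, 24, 26]
  [13, 16, 11, 11, 21, 20, 27]
Key observation: the optimum is the walk 5->6->6->2, with weight 8 + 9 + (-7) = 10.
Optimal value attained by: walk 5->6->6->2.
Answer: (A^⊗3)[5][2] = 10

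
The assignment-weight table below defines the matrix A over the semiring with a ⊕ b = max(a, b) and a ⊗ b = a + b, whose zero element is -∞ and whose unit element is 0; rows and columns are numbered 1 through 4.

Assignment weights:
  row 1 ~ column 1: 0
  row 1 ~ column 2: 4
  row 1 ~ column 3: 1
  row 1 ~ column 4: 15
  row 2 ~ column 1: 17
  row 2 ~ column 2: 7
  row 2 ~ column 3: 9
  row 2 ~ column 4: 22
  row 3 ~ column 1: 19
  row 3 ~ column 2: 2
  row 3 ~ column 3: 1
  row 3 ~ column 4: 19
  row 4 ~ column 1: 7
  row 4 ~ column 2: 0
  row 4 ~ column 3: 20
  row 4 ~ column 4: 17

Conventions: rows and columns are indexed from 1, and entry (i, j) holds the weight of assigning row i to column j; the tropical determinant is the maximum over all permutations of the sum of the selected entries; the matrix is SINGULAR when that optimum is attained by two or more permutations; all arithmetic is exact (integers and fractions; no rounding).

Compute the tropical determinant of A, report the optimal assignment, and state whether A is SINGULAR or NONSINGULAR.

σ = (1, 2, 3, 4): 0 + 7 + 1 + 17 = 25
σ = (1, 2, 4, 3): 0 + 7 + 19 + 20 = 46
σ = (1, 3, 2, 4): 0 + 9 + 2 + 17 = 28
σ = (1, 3, 4, 2): 0 + 9 + 19 + 0 = 28
σ = (1, 4, 2, 3): 0 + 22 + 2 + 20 = 44
σ = (1, 4, 3, 2): 0 + 22 + 1 + 0 = 23
σ = (2, 1, 3, 4): 4 + 17 + 1 + 17 = 39
σ = (2, 1, 4, 3): 4 + 17 + 19 + 20 = 60
σ = (2, 3, 1, 4): 4 + 9 + 19 + 17 = 49
σ = (2, 3, 4, 1): 4 + 9 + 19 + 7 = 39
σ = (2, 4, 1, 3): 4 + 22 + 19 + 20 = 65
σ = (2, 4, 3, 1): 4 + 22 + 1 + 7 = 34
σ = (3, 1, 2, 4): 1 + 17 + 2 + 17 = 37
σ = (3, 1, 4, 2): 1 + 17 + 19 + 0 = 37
σ = (3, 2, 1, 4): 1 + 7 + 19 + 17 = 44
σ = (3, 2, 4, 1): 1 + 7 + 19 + 7 = 34
σ = (3, 4, 1, 2): 1 + 22 + 19 + 0 = 42
σ = (3, 4, 2, 1): 1 + 22 + 2 + 7 = 32
σ = (4, 1, 2, 3): 15 + 17 + 2 + 20 = 54
σ = (4, 1, 3, 2): 15 + 17 + 1 + 0 = 33
σ = (4, 2, 1, 3): 15 + 7 + 19 + 20 = 61
σ = (4, 2, 3, 1): 15 + 7 + 1 + 7 = 30
σ = (4, 3, 1, 2): 15 + 9 + 19 + 0 = 43
σ = (4, 3, 2, 1): 15 + 9 + 2 + 7 = 33
Optimal value attained by: σ = (2, 4, 1, 3).
Answer: det⊕(A) = 65; verdict: NONSINGULAR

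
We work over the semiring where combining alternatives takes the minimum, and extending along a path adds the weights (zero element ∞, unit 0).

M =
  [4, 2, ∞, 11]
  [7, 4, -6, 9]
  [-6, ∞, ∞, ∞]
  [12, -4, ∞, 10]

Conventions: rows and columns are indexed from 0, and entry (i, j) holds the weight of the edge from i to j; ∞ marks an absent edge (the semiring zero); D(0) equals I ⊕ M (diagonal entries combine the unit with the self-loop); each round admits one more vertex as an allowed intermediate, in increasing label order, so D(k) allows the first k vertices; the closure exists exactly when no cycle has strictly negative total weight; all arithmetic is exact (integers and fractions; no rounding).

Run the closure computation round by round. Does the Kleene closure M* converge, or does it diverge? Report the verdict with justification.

D(0):
  [0, 2, ∞, 11]
  [7, 0, -6, 9]
  [-6, ∞, 0, ∞]
  [12, -4, ∞, 0]
D(1):
  [0, 2, ∞, 11]
  [7, 0, -6, 9]
  [-6, -4, 0, 5]
  [12, -4, ∞, 0]
Detection: at round 2, diagonal entry (2, 2) turns strictly negative.
Key observation: the cycle 2->0->1->2 has total weight (-6) + 2 + (-6), which is strictly negative.
Answer: DIVERGES — negative cycle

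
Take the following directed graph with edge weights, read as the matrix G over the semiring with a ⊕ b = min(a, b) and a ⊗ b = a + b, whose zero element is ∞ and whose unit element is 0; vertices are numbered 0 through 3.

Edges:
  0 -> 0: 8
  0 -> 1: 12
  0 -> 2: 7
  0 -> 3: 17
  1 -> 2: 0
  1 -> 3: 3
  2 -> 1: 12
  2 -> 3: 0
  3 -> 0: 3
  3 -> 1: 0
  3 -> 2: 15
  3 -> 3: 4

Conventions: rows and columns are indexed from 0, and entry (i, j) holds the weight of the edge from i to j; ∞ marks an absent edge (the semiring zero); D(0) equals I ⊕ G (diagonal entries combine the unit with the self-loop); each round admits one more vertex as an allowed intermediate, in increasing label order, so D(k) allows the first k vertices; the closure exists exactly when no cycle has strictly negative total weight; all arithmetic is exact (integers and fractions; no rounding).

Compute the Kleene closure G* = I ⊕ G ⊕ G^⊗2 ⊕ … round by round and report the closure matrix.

D(0):
  [0, 12, 7, 17]
  [∞, 0, 0, 3]
  [∞, 12, 0, 0]
  [3, 0, 15, 0]
D(1):
  [0, 12, 7, 17]
  [∞, 0, 0, 3]
  [∞, 12, 0, 0]
  [3, 0, 10, 0]
D(2):
  [0, 12, 7, 15]
  [∞, 0, 0, 3]
  [∞, 12, 0, 0]
  [3, 0, 0, 0]
D(3):
  [0, 12, 7, 7]
  [∞, 0, 0, 0]
  [∞, 12, 0, 0]
  [3, 0, 0, 0]
D(4):
  [0, 7, 7, 7]
  [3, 0, 0, 0]
  [3, 0, 0, 0]
  [3, 0, 0, 0]
Answer: G* = [[0, 7, 7, 7], [3, 0, 0, 0], [3, 0, 0, 0], [3, 0, 0, 0]]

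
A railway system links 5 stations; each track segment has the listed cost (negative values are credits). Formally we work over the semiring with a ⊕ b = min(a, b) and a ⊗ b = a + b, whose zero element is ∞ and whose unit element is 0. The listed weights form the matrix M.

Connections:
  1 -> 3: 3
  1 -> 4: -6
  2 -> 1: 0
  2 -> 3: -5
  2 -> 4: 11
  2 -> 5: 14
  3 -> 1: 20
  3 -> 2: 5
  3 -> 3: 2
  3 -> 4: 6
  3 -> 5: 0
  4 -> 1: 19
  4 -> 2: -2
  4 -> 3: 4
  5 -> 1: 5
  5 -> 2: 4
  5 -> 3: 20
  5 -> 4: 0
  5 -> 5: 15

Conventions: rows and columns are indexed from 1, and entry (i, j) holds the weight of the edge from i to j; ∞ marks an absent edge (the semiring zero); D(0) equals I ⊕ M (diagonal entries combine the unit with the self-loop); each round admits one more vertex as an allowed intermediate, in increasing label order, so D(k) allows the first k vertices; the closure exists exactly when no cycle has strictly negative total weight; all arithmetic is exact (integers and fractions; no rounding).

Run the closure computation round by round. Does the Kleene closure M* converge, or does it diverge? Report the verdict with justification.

D(0):
  [0, ∞, 3, -6, ∞]
  [0, 0, -5, 11, 14]
  [20, 5, 0, 6, 0]
  [19, -2, 4, 0, ∞]
  [5, 4, 20, 0, 0]
D(1):
  [0, ∞, 3, -6, ∞]
  [0, 0, -5, -6, 14]
  [20, 5, 0, 6, 0]
  [19, -2, 4, 0, ∞]
  [5, 4, 8, -1, 0]
Detection: at round 2, diagonal entry (4, 4) turns strictly negative.
Key observation: the cycle 4->2->1->4 has total weight (-2) + 0 + (-6), which is strictly negative.
Answer: DIVERGES — negative cycle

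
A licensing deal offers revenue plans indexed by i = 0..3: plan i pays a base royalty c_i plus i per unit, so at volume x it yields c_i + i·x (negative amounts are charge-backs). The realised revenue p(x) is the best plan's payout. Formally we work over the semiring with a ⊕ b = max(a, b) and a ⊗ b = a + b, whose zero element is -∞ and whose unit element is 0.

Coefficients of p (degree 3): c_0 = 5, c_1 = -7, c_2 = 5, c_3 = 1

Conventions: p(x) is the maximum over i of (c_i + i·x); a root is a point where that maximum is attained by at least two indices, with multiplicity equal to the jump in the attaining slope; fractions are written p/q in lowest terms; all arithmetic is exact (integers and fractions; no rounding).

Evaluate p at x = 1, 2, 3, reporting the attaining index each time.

p(1) = max(5+0·1=5, -7+1·1=-6, 5+2·1=7, 1+3·1=4) = 7 (attained by i=2)
p(2) = max(5+0·2=5, -7+1·2=-5, 5+2·2=9, 1+3·2=7) = 9 (attained by i=2)
p(3) = max(5+0·3=5, -7+1·3=-4, 5+2·3=11, 1+3·3=10) = 11 (attained by i=2)
Answer: p(1) = 7; p(2) = 9; p(3) = 11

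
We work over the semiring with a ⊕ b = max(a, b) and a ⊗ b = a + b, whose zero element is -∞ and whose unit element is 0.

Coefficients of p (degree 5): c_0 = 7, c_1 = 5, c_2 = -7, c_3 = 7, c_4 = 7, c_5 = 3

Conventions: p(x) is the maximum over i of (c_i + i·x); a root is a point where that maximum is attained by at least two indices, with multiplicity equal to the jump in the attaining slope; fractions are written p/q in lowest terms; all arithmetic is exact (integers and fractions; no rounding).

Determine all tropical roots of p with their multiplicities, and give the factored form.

hull edge (i=0, c=7) to (i=4, c=7): slope 0, span 4
hull edge (i=4, c=7) to (i=5, c=3): slope -4, span 1
Factored form: p(x) = 3 ⊗ (x ⊕ 0) ⊗ (x ⊕ 0) ⊗ (x ⊕ 0) ⊗ (x ⊕ 0) ⊗ (x ⊕ 4)
Answer: roots = 0 (mult 4), 4 (mult 1)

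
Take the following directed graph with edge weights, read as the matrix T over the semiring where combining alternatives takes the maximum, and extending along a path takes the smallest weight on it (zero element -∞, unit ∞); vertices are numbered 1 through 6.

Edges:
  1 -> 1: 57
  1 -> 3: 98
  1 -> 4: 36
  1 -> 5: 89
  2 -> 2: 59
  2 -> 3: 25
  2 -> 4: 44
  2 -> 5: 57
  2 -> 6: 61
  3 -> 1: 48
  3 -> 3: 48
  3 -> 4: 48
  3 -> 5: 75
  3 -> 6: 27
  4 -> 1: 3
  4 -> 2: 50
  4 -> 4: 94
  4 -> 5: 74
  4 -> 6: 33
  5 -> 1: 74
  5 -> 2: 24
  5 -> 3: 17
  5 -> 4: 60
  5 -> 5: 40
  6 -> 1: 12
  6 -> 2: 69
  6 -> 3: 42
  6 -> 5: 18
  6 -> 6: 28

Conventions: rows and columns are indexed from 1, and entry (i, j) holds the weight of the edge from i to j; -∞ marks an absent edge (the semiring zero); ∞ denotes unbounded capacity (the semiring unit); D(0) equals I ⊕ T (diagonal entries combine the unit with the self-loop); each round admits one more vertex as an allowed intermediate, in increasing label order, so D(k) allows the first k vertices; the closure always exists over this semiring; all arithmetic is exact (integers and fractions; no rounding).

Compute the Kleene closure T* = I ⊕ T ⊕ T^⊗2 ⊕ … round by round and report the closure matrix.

D(0):
  [∞, -∞, 98, 36, 89, -∞]
  [-∞, ∞, 25, 44, 57, 61]
  [48, -∞, ∞, 48, 75, 27]
  [3, 50, -∞, ∞, 74, 33]
  [74, 24, 17, 60, ∞, -∞]
  [12, 69, 42, -∞, 18, ∞]
D(1):
  [∞, -∞, 98, 36, 89, -∞]
  [-∞, ∞, 25, 44, 57, 61]
  [48, -∞, ∞, 48, 75, 27]
  [3, 50, 3, ∞, 74, 33]
  [74, 24, 74, 60, ∞, -∞]
  [12, 69, 42, 12, 18, ∞]
D(2):
  [∞, -∞, 98, 36, 89, -∞]
  [-∞, ∞, 25, 44, 57, 61]
  [48, -∞, ∞, 48, 75, 27]
  [3, 50, 25, ∞, 74, 50]
  [74, 24, 74, 60, ∞, 24]
  [12, 69, 42, 44, 57, ∞]
D(3):
  [∞, -∞, 98, 48, 89, 27]
  [25, ∞, 25, 44, 57, 61]
  [48, -∞, ∞, 48, 75, 27]
  [25, 50, 25, ∞, 74, 50]
  [74, 24, 74, 60, ∞, 27]
  [42, 69, 42, 44, 57, ∞]
D(4):
  [∞, 48, 98, 48, 89, 48]
  [25, ∞, 25, 44, 57, 61]
  [48, 48, ∞, 48, 75, 48]
  [25, 50, 25, ∞, 74, 50]
  [74, 50, 74, 60, ∞, 50]
  [42, 69, 42, 44, 57, ∞]
D(5):
  [∞, 50, 98, 60, 89, 50]
  [57, ∞, 57, 57, 57, 61]
  [74, 50, ∞, 60, 75, 50]
  [74, 50, 74, ∞, 74, 50]
  [74, 50, 74, 60, ∞, 50]
  [57, 69, 57, 57, 57, ∞]
D(6):
  [∞, 50, 98, 60, 89, 50]
  [57, ∞, 57, 57, 57, 61]
  [74, 50, ∞, 60, 75, 50]
  [74, 50, 74, ∞, 74, 50]
  [74, 50, 74, 60, ∞, 50]
  [57, 69, 57, 57, 57, ∞]
Answer: T* = [[∞, 50, 98, 60, 89, 50], [57, ∞, 57, 57, 57, 61], [74, 50, ∞, 60, 75, 50], [74, 50, 74, ∞, 74, 50], [74, 50, 74, 60, ∞, 50], [57, 69, 57, 57, 57, ∞]]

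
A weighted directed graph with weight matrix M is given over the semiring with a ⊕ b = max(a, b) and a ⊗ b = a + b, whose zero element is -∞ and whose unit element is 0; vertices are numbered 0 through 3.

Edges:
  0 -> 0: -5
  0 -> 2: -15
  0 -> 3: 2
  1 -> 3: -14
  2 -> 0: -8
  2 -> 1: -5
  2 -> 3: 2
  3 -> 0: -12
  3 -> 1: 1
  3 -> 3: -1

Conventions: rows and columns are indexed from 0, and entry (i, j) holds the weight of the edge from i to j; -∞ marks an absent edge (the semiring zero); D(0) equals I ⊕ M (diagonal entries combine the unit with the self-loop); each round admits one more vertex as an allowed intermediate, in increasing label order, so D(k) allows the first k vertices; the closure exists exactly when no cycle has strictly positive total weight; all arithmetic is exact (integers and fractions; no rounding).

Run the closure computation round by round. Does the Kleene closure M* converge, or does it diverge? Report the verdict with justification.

D(0):
  [0, -∞, -15, 2]
  [-∞, 0, -∞, -14]
  [-8, -5, 0, 2]
  [-12, 1, -∞, 0]
D(1):
  [0, -∞, -15, 2]
  [-∞, 0, -∞, -14]
  [-8, -5, 0, 2]
  [-12, 1, -27, 0]
D(2):
  [0, -∞, -15, 2]
  [-∞, 0, -∞, -14]
  [-8, -5, 0, 2]
  [-12, 1, -27, 0]
D(3):
  [0, -20, -15, 2]
  [-∞, 0, -∞, -14]
  [-8, -5, 0, 2]
  [-12, 1, -27, 0]
D(4):
  [0, 3, -15, 2]
  [-26, 0, -41, -14]
  [-8, 3, 0, 2]
  [-12, 1, -27, 0]
Key observation: every diagonal entry stays at the unit through all rounds, so no improving cycle exists.
Answer: CONVERGES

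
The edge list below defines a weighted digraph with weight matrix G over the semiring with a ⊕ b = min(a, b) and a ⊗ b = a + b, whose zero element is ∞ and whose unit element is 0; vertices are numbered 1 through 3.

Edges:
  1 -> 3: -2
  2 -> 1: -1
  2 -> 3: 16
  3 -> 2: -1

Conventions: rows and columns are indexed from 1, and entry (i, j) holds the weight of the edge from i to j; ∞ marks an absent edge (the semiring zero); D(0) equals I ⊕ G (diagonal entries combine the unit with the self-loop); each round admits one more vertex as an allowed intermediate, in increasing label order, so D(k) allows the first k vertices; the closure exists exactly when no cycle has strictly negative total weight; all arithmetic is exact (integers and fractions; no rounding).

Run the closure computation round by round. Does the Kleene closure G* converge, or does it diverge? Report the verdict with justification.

D(0):
  [0, ∞, -2]
  [-1, 0, 16]
  [∞, -1, 0]
D(1):
  [0, ∞, -2]
  [-1, 0, -3]
  [∞, -1, 0]
Detection: at round 2, diagonal entry (3, 3) turns strictly negative.
Key observation: the cycle 3->2->1->3 has total weight (-1) + (-1) + (-2), which is strictly negative.
Answer: DIVERGES — negative cycle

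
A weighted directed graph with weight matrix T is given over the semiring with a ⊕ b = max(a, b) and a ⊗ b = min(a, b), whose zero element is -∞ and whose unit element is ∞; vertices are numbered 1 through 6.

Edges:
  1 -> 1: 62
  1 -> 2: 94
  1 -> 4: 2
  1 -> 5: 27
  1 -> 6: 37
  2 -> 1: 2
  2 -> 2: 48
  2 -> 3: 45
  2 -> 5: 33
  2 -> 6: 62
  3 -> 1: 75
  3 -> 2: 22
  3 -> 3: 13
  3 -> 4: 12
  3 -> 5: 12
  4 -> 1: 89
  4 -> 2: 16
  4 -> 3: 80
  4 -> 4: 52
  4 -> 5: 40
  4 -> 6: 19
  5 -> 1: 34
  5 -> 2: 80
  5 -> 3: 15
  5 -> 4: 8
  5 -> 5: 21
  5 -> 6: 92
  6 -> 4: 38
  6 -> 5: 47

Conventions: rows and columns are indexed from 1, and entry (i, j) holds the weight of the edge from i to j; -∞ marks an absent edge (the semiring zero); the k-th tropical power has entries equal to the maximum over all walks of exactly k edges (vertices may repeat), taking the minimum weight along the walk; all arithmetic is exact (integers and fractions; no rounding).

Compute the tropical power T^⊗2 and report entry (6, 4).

T^⊗2:
  [62, 62, 45, 37, 37, 62]
  [45, 48, 45, 38, 47, 48]
  [62, 75, 22, 12, 27, 37]
  [75, 89, 52, 52, 40, 40]
  [34, 48, 45, 38, 47, 62]
  [38, 47, 38, 38, 38, 47]
Key observation: the optimum is the walk 6->4->4, with weight 38 min 52 = 38.
Optimal value attained by: walk 6->4->4.
Answer: (T^⊗2)[6][4] = 38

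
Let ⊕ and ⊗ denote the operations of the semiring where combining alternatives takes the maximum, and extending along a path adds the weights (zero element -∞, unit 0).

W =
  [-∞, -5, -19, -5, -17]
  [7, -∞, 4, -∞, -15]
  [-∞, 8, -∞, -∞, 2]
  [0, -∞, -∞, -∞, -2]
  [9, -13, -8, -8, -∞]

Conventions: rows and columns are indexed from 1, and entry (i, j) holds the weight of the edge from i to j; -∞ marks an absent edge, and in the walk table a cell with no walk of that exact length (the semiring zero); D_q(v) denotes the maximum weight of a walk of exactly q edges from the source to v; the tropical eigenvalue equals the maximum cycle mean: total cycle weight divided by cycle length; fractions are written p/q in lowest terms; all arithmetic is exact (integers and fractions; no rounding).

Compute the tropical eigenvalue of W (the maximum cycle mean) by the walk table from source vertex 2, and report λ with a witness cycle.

q=0: [-∞, 0, -∞, -∞, -∞]
q=1: [7, -∞, 4, -∞, -15]
q=2: [-6, 12, -12, 2, 6]
q=3: [19, -4, 16, -2, 0]
q=4: [9, 24, 0, 14, 18]
q=5: [31, 8, 28, 10, 12]
Optimal cycle mean attained by: cycle 2->3->2, total 4 + 8, length 2.
Answer: λ = 6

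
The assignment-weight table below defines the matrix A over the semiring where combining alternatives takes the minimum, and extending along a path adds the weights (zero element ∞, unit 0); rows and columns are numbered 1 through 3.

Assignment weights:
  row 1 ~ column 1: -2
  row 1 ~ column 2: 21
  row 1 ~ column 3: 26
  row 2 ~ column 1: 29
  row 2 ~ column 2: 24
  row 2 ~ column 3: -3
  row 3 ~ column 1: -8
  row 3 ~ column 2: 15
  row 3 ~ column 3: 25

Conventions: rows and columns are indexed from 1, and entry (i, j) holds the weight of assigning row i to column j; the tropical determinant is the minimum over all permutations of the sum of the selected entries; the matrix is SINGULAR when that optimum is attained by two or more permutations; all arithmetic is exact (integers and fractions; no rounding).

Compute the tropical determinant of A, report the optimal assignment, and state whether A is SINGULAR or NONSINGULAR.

σ = (1, 2, 3): (-2) + 24 + 25 = 47
σ = (1, 3, 2): (-2) + (-3) + 15 = 10
σ = (2, 1, 3): 21 + 29 + 25 = 75
σ = (2, 3, 1): 21 + (-3) + (-8) = 10
σ = (3, 1, 2): 26 + 29 + 15 = 70
σ = (3, 2, 1): 26 + 24 + (-8) = 42
Optimal value attained by: σ = (1, 3, 2).
Answer: det⊕(A) = 10; verdict: SINGULAR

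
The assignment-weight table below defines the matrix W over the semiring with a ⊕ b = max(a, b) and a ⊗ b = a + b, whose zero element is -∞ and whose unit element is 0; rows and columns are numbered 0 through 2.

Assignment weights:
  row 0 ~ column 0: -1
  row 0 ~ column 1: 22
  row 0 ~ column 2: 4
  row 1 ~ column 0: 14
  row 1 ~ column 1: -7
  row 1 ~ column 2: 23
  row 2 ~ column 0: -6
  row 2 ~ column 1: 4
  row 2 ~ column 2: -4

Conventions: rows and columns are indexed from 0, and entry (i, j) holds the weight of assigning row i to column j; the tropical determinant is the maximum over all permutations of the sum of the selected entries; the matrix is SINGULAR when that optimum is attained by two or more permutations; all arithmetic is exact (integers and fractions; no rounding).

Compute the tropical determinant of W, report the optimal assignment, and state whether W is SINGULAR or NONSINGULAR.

σ = (0, 1, 2): (-1) + (-7) + (-4) = -12
σ = (0, 2, 1): (-1) + 23 + 4 = 26
σ = (1, 0, 2): 22 + 14 + (-4) = 32
σ = (1, 2, 0): 22 + 23 + (-6) = 39
σ = (2, 0, 1): 4 + 14 + 4 = 22
σ = (2, 1, 0): 4 + (-7) + (-6) = -9
Optimal value attained by: σ = (1, 2, 0).
Answer: det⊕(W) = 39; verdict: NONSINGULAR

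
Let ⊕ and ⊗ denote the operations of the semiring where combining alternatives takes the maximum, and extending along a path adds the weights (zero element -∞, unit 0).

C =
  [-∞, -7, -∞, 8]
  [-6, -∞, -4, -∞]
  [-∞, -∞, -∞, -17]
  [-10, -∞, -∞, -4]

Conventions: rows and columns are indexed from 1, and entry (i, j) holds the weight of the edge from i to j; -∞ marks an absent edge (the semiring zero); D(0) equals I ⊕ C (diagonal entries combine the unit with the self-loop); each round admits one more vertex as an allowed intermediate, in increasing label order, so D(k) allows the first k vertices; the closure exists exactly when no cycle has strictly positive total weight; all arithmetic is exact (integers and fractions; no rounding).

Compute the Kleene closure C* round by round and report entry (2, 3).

D(0):
  [0, -7, -∞, 8]
  [-6, 0, -4, -∞]
  [-∞, -∞, 0, -17]
  [-10, -∞, -∞, 0]
D(1):
  [0, -7, -∞, 8]
  [-6, 0, -4, 2]
  [-∞, -∞, 0, -17]
  [-10, -17, -∞, 0]
D(2):
  [0, -7, -11, 8]
  [-6, 0, -4, 2]
  [-∞, -∞, 0, -17]
  [-10, -17, -21, 0]
D(3):
  [0, -7, -11, 8]
  [-6, 0, -4, 2]
  [-∞, -∞, 0, -17]
  [-10, -17, -21, 0]
D(4):
  [0, -7, -11, 8]
  [-6, 0, -4, 2]
  [-27, -34, 0, -17]
  [-10, -17, -21, 0]
Answer: C*[2][3] = -4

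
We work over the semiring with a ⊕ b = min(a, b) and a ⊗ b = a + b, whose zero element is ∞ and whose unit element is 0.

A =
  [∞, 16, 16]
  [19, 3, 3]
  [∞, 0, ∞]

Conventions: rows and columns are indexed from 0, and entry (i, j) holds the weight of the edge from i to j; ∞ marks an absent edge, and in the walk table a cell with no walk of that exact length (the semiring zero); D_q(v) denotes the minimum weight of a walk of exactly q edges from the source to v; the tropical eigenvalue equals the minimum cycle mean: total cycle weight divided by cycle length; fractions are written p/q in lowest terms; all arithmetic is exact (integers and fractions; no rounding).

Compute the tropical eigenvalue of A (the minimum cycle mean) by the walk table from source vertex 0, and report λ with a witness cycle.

q=0: [0, ∞, ∞]
q=1: [∞, 16, 16]
q=2: [35, 16, 19]
q=3: [35, 19, 19]
Optimal cycle mean attained by: cycle 1->2->1, total 3 + 0, length 2.
Answer: λ = 3/2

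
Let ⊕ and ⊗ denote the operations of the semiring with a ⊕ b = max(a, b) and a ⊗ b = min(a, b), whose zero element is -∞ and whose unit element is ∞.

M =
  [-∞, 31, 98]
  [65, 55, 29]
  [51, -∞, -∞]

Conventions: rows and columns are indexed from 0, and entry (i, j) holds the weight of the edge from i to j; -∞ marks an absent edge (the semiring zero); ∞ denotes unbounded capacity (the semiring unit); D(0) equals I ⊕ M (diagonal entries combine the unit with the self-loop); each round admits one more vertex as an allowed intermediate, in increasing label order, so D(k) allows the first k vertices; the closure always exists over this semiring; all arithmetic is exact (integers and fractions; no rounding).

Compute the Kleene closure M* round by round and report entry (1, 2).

D(0):
  [∞, 31, 98]
  [65, ∞, 29]
  [51, -∞, ∞]
D(1):
  [∞, 31, 98]
  [65, ∞, 65]
  [51, 31, ∞]
D(2):
  [∞, 31, 98]
  [65, ∞, 65]
  [51, 31, ∞]
D(3):
  [∞, 31, 98]
  [65, ∞, 65]
  [51, 31, ∞]
Answer: M*[1][2] = 65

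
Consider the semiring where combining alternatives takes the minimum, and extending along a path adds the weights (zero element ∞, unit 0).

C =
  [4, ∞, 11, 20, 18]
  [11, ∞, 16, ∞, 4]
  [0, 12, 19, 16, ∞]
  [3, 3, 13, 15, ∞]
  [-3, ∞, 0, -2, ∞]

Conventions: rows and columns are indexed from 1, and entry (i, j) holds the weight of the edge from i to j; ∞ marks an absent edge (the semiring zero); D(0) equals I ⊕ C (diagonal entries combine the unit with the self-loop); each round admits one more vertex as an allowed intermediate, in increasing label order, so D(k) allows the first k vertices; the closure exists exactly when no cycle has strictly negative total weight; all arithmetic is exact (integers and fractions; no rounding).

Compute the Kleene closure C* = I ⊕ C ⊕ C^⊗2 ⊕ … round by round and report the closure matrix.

D(0):
  [0, ∞, 11, 20, 18]
  [11, 0, 16, ∞, 4]
  [0, 12, 0, 16, ∞]
  [3, 3, 13, 0, ∞]
  [-3, ∞, 0, -2, 0]
D(1):
  [0, ∞, 11, 20, 18]
  [11, 0, 16, 31, 4]
  [0, 12, 0, 16, 18]
  [3, 3, 13, 0, 21]
  [-3, ∞, 0, -2, 0]
D(2):
  [0, ∞, 11, 20, 18]
  [11, 0, 16, 31, 4]
  [0, 12, 0, 16, 16]
  [3, 3, 13, 0, 7]
  [-3, ∞, 0, -2, 0]
D(3):
  [0, 23, 11, 20, 18]
  [11, 0, 16, 31, 4]
  [0, 12, 0, 16, 16]
  [3, 3, 13, 0, 7]
  [-3, 12, 0, -2, 0]
D(4):
  [0, 23, 11, 20, 18]
  [11, 0, 16, 31, 4]
  [0, 12, 0, 16, 16]
  [3, 3, 13, 0, 7]
  [-3, 1, 0, -2, 0]
D(5):
  [0, 19, 11, 16, 18]
  [1, 0, 4, 2, 4]
  [0, 12, 0, 14, 16]
  [3, 3, 7, 0, 7]
  [-3, 1, 0, -2, 0]
Answer: C* = [[0, 19, 11, 16, 18], [1, 0, 4, 2, 4], [0, 12, 0, 14, 16], [3, 3, 7, 0, 7], [-3, 1, 0, -2, 0]]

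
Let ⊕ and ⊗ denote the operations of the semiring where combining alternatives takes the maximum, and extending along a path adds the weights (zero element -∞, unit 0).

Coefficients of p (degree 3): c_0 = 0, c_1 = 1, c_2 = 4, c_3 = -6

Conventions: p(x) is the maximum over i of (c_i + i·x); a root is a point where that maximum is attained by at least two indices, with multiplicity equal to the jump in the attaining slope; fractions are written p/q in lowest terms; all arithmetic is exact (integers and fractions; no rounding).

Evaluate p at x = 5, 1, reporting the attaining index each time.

p(5) = max(0+0·5=0, 1+1·5=6, 4+2·5=14, -6+3·5=9) = 14 (attained by i=2)
p(1) = max(0+0·1=0, 1+1·1=2, 4+2·1=6, -6+3·1=-3) = 6 (attained by i=2)
Answer: p(5) = 14; p(1) = 6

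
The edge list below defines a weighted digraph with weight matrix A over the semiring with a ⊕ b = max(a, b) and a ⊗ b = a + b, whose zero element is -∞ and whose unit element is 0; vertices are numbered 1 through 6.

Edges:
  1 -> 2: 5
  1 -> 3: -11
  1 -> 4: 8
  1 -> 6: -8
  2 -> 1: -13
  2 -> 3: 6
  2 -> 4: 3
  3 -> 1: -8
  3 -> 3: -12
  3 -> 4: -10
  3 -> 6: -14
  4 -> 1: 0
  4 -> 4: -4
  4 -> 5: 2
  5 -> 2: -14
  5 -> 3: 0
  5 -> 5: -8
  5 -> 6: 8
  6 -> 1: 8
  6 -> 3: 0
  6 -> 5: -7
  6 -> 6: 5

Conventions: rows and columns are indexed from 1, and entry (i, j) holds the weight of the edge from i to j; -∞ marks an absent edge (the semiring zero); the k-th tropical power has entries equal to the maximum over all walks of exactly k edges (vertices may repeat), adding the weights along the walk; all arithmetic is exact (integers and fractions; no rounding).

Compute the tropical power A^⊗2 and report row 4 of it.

A^⊗2:
  [8, -∞, 11, 8, 10, -3]
  [3, -8, -6, -1, 5, -8]
  [-6, -3, -14, 0, -8, -9]
  [-4, 5, 2, 8, -2, 10]
  [16, -22, 8, -10, 1, 13]
  [13, 13, 5, 16, -2, 10]
Answer: row 4 of A^⊗2 = [-4, 5, 2, 8, -2, 10]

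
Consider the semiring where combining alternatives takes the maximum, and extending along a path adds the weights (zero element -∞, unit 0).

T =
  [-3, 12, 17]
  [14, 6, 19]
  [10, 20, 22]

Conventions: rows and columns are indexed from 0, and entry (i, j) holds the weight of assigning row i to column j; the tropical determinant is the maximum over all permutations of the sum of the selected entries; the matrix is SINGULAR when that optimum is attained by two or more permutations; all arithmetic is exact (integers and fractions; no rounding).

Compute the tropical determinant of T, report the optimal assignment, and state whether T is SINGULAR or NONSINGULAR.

σ = (0, 1, 2): (-3) + 6 + 22 = 25
σ = (0, 2, 1): (-3) + 19 + 20 = 36
σ = (1, 0, 2): 12 + 14 + 22 = 48
σ = (1, 2, 0): 12 + 19 + 10 = 41
σ = (2, 0, 1): 17 + 14 + 20 = 51
σ = (2, 1, 0): 17 + 6 + 10 = 33
Optimal value attained by: σ = (2, 0, 1).
Answer: det⊕(T) = 51; verdict: NONSINGULAR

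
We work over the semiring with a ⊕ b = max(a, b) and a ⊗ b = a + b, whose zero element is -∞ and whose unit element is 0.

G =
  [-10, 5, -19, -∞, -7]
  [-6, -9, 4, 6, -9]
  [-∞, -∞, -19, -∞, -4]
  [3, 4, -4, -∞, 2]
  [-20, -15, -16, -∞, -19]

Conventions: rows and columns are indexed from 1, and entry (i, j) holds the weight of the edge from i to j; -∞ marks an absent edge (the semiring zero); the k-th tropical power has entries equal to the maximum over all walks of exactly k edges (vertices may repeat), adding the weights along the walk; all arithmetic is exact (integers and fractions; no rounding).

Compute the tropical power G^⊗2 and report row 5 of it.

G^⊗2:
  [-1, -4, 9, 11, -4]
  [9, 10, 2, -3, 8]
  [-24, -19, -20, -∞, -23]
  [-2, 8, 8, 10, -4]
  [-21, -15, -11, -9, -20]
Answer: row 5 of G^⊗2 = [-21, -15, -11, -9, -20]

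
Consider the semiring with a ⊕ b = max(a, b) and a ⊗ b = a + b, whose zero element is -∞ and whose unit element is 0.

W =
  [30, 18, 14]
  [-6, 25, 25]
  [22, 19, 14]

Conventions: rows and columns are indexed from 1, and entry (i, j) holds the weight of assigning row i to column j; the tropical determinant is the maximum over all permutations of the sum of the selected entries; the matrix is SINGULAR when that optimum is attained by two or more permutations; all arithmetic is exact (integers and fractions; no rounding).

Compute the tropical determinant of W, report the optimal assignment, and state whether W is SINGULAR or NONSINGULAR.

σ = (1, 2, 3): 30 + 25 + 14 = 69
σ = (1, 3, 2): 30 + 25 + 19 = 74
σ = (2, 1, 3): 18 + (-6) + 14 = 26
σ = (2, 3, 1): 18 + 25 + 22 = 65
σ = (3, 1, 2): 14 + (-6) + 19 = 27
σ = (3, 2, 1): 14 + 25 + 22 = 61
Optimal value attained by: σ = (1, 3, 2).
Answer: det⊕(W) = 74; verdict: NONSINGULAR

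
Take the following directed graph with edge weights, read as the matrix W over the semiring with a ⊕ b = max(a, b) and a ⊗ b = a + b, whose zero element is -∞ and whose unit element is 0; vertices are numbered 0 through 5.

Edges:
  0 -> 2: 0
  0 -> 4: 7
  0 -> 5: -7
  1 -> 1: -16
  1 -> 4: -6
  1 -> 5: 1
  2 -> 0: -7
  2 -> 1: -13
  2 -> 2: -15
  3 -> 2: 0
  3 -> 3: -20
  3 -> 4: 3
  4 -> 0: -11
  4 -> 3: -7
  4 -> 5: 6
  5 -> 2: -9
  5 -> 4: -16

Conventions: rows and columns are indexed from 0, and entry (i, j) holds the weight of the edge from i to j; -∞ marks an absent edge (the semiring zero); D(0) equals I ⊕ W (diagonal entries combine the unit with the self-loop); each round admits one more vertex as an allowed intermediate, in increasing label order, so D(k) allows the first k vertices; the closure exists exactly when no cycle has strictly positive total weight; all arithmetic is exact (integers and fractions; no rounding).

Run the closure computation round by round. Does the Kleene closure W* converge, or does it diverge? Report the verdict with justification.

D(0):
  [0, -∞, 0, -∞, 7, -7]
  [-∞, 0, -∞, -∞, -6, 1]
  [-7, -13, 0, -∞, -∞, -∞]
  [-∞, -∞, 0, 0, 3, -∞]
  [-11, -∞, -∞, -7, 0, 6]
  [-∞, -∞, -9, -∞, -16, 0]
D(1):
  [0, -∞, 0, -∞, 7, -7]
  [-∞, 0, -∞, -∞, -6, 1]
  [-7, -13, 0, -∞, 0, -14]
  [-∞, -∞, 0, 0, 3, -∞]
  [-11, -∞, -11, -7, 0, 6]
  [-∞, -∞, -9, -∞, -16, 0]
D(2):
  [0, -∞, 0, -∞, 7, -7]
  [-∞, 0, -∞, -∞, -6, 1]
  [-7, -13, 0, -∞, 0, -12]
  [-∞, -∞, 0, 0, 3, -∞]
  [-11, -∞, -11, -7, 0, 6]
  [-∞, -∞, -9, -∞, -16, 0]
D(3):
  [0, -13, 0, -∞, 7, -7]
  [-∞, 0, -∞, -∞, -6, 1]
  [-7, -13, 0, -∞, 0, -12]
  [-7, -13, 0, 0, 3, -12]
  [-11, -24, -11, -7, 0, 6]
  [-16, -22, -9, -∞, -9, 0]
D(4):
  [0, -13, 0, -∞, 7, -7]
  [-∞, 0, -∞, -∞, -6, 1]
  [-7, -13, 0, -∞, 0, -12]
  [-7, -13, 0, 0, 3, -12]
  [-11, -20, -7, -7, 0, 6]
  [-16, -22, -9, -∞, -9, 0]
D(5):
  [0, -13, 0, 0, 7, 13]
  [-17, 0, -13, -13, -6, 1]
  [-7, -13, 0, -7, 0, 6]
  [-7, -13, 0, 0, 3, 9]
  [-11, -20, -7, -7, 0, 6]
  [-16, -22, -9, -16, -9, 0]
D(6):
  [0, -9, 4, 0, 7, 13]
  [-15, 0, -8, -13, -6, 1]
  [-7, -13, 0, -7, 0, 6]
  [-7, -13, 0, 0, 3, 9]
  [-10, -16, -3, -7, 0, 6]
  [-16, -22, -9, -16, -9, 0]
Key observation: every diagonal entry stays at the unit through all rounds, so no improving cycle exists.
Answer: CONVERGES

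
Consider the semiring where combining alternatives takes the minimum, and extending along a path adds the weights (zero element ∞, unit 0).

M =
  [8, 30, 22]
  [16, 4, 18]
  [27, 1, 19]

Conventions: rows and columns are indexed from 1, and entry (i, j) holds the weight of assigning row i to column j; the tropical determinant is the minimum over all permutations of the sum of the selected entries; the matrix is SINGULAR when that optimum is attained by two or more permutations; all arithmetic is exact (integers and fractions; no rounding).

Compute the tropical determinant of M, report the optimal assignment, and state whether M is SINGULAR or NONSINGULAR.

σ = (1, 2, 3): 8 + 4 + 19 = 31
σ = (1, 3, 2): 8 + 18 + 1 = 27
σ = (2, 1, 3): 30 + 16 + 19 = 65
σ = (2, 3, 1): 30 + 18 + 27 = 75
σ = (3, 1, 2): 22 + 16 + 1 = 39
σ = (3, 2, 1): 22 + 4 + 27 = 53
Optimal value attained by: σ = (1, 3, 2).
Answer: det⊕(M) = 27; verdict: NONSINGULAR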